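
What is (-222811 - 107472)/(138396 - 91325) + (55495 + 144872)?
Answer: 9431144774/47071 ≈ 2.0036e+5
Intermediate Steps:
(-222811 - 107472)/(138396 - 91325) + (55495 + 144872) = -330283/47071 + 200367 = 9431144774/47071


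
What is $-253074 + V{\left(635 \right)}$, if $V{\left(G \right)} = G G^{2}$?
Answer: $255794801$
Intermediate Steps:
$V{\left(G \right)} = G^{3}$
$-253074 + V{\left(635 \right)} = -253074 + 635^{3} = -253074 + 256047875 = 255794801$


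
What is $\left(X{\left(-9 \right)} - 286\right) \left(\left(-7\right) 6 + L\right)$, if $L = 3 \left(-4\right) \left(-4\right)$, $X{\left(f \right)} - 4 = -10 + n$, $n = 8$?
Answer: $-1704$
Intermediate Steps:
$X{\left(f \right)} = 2$ ($X{\left(f \right)} = 4 + \left(-10 + 8\right) = 4 - 2 = 2$)
$L = 48$ ($L = \left(-12\right) \left(-4\right) = 48$)
$\left(X{\left(-9 \right)} - 286\right) \left(\left(-7\right) 6 + L\right) = \left(2 - 286\right) \left(\left(-7\right) 6 + 48\right) = - 284 \left(-42 + 48\right) = \left(-284\right) 6 = -1704$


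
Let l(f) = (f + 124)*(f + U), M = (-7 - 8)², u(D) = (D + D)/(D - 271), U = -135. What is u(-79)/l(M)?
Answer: 79/5496750 ≈ 1.4372e-5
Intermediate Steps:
u(D) = 2*D/(-271 + D) (u(D) = (2*D)/(-271 + D) = 2*D/(-271 + D))
M = 225 (M = (-15)² = 225)
l(f) = (-135 + f)*(124 + f) (l(f) = (f + 124)*(f - 135) = (124 + f)*(-135 + f) = (-135 + f)*(124 + f))
u(-79)/l(M) = (2*(-79)/(-271 - 79))/(-16740 + 225² - 11*225) = (2*(-79)/(-350))/(-16740 + 50625 - 2475) = (2*(-79)*(-1/350))/31410 = (79/175)*(1/31410) = 79/5496750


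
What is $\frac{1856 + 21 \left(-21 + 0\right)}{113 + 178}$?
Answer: $\frac{1415}{291} \approx 4.8625$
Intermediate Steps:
$\frac{1856 + 21 \left(-21 + 0\right)}{113 + 178} = \frac{1856 + 21 \left(-21\right)}{291} = \left(1856 - 441\right) \frac{1}{291} = 1415 \cdot \frac{1}{291} = \frac{1415}{291}$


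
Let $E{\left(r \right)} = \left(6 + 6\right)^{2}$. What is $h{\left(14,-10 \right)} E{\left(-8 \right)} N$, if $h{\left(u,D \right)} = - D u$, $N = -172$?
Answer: $-3467520$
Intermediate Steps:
$h{\left(u,D \right)} = - D u$
$E{\left(r \right)} = 144$ ($E{\left(r \right)} = 12^{2} = 144$)
$h{\left(14,-10 \right)} E{\left(-8 \right)} N = \left(-1\right) \left(-10\right) 14 \cdot 144 \left(-172\right) = 140 \cdot 144 \left(-172\right) = 20160 \left(-172\right) = -3467520$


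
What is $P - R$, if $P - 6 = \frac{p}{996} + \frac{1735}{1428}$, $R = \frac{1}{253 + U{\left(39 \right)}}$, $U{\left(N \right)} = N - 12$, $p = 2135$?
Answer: $\frac{3695969}{395080} \approx 9.355$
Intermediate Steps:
$U{\left(N \right)} = -12 + N$ ($U{\left(N \right)} = N - 12 = -12 + N$)
$R = \frac{1}{280}$ ($R = \frac{1}{253 + \left(-12 + 39\right)} = \frac{1}{253 + 27} = \frac{1}{280} \approx 0.0035714$)
$P = \frac{184869}{19754}$ ($P = 6 + \left(\frac{2135}{996} + \frac{1735}{1428}\right) = 6 + \frac{66345}{19754} = \frac{184869}{19754} \approx 9.3586$)
$P - R = \frac{184869}{19754} - \frac{1}{280} = \frac{3695969}{395080}$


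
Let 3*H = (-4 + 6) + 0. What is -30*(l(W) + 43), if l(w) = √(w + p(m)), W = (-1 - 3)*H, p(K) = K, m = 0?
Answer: -1290 - 20*I*√6 ≈ -1290.0 - 48.99*I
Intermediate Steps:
H = ⅔ (H = ((-4 + 6) + 0)/3 = (2 + 0)/3 = (⅓)*2 = ⅔ ≈ 0.66667)
W = -8/3 (W = (-1 - 3)*(⅔) = -4*⅔ = -8/3 ≈ -2.6667)
l(w) = √w (l(w) = √(w + 0) = √w)
-30*(l(W) + 43) = -30*(√(-8/3) + 43) = -30*(2*I*√6/3 + 43) = -30*(43 + 2*I*√6/3) = -1290 - 20*I*√6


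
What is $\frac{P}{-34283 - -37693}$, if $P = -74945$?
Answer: $- \frac{14989}{682} \approx -21.978$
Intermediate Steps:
$\frac{P}{-34283 - -37693} = - \frac{74945}{-34283 - -37693} = - \frac{74945}{-34283 + 37693} = - \frac{74945}{3410} = \left(-74945\right) \frac{1}{3410} = - \frac{14989}{682}$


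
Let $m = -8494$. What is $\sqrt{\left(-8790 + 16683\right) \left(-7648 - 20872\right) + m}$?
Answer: $i \sqrt{225116854} \approx 15004.0 i$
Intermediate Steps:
$\sqrt{\left(-8790 + 16683\right) \left(-7648 - 20872\right) + m} = \sqrt{\left(-8790 + 16683\right) \left(-7648 - 20872\right) - 8494} = \sqrt{7893 \left(-28520\right) - 8494} = \sqrt{-225108360 - 8494} = \sqrt{-225116854} = i \sqrt{225116854}$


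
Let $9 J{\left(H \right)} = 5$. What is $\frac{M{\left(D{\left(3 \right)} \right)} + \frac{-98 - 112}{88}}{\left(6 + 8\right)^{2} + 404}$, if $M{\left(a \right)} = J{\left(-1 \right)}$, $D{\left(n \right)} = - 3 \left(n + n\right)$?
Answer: $- \frac{29}{9504} \approx -0.0030513$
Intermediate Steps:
$J{\left(H \right)} = \frac{5}{9}$ ($J{\left(H \right)} = \frac{1}{9} \cdot 5 = \frac{5}{9}$)
$D{\left(n \right)} = - 6 n$ ($D{\left(n \right)} = - 3 \cdot 2 n = - 6 n$)
$M{\left(a \right)} = \frac{5}{9}$
$\frac{M{\left(D{\left(3 \right)} \right)} + \frac{-98 - 112}{88}}{\left(6 + 8\right)^{2} + 404} = \frac{\frac{5}{9} + \frac{-98 - 112}{88}}{\left(6 + 8\right)^{2} + 404} = \frac{\frac{5}{9} + \left(-98 - 112\right) \frac{1}{88}}{14^{2} + 404} = \frac{\frac{5}{9} - \frac{105}{44}}{196 + 404} = \frac{\frac{5}{9} - \frac{105}{44}}{600} = \left(- \frac{725}{396}\right) \frac{1}{600} = - \frac{29}{9504}$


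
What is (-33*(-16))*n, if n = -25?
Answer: -13200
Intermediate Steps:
(-33*(-16))*n = -33*(-16)*(-25) = 528*(-25) = -13200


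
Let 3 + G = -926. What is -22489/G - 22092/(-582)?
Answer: 5602011/90113 ≈ 62.167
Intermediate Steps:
G = -929 (G = -3 - 926 = -929)
-22489/G - 22092/(-582) = -22489/(-929) - 22092/(-582) = -22489*(-1/929) - 22092*(-1/582) = 22489/929 + 3682/97 = 5602011/90113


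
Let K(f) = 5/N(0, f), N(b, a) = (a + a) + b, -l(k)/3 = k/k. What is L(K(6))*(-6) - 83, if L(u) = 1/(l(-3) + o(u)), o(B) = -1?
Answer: -163/2 ≈ -81.500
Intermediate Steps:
l(k) = -3 (l(k) = -3*k/k = -3*1 = -3)
N(b, a) = b + 2*a (N(b, a) = 2*a + b = b + 2*a)
K(f) = 5/(2*f) (K(f) = 5/(0 + 2*f) = 5/((2*f)) = 5*(1/(2*f)) = 5/(2*f))
L(u) = -¼ (L(u) = 1/(-3 - 1) = 1/(-4) = -¼)
L(K(6))*(-6) - 83 = -¼*(-6) - 83 = 3/2 - 83 = -163/2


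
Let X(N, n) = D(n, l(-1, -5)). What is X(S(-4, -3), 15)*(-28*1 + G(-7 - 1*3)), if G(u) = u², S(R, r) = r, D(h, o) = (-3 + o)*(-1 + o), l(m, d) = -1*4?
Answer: 2520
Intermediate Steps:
l(m, d) = -4
D(h, o) = (-1 + o)*(-3 + o)
X(N, n) = 35 (X(N, n) = 3 + (-4)² - 4*(-4) = 3 + 16 + 16 = 35)
X(S(-4, -3), 15)*(-28*1 + G(-7 - 1*3)) = 35*(-28*1 + (-7 - 1*3)²) = 35*(-28 + (-7 - 3)²) = 35*(-28 + (-10)²) = 35*(-28 + 100) = 35*72 = 2520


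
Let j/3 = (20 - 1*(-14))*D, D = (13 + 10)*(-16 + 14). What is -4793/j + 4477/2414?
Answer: 958129/333132 ≈ 2.8761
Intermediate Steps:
D = -46 (D = 23*(-2) = -46)
j = -4692 (j = 3*((20 - 1*(-14))*(-46)) = 3*((20 + 14)*(-46)) = 3*(34*(-46)) = 3*(-1564) = -4692)
-4793/j + 4477/2414 = -4793/(-4692) + 4477/2414 = -4793*(-1/4692) + 4477*(1/2414) = 4793/4692 + 4477/2414 = 958129/333132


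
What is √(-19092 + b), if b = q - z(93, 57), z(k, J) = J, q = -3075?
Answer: 4*I*√1389 ≈ 149.08*I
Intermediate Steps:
b = -3132 (b = -3075 - 1*57 = -3075 - 57 = -3132)
√(-19092 + b) = √(-19092 - 3132) = √(-22224) = 4*I*√1389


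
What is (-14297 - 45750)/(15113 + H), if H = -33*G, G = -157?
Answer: -60047/20294 ≈ -2.9589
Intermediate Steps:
H = 5181 (H = -33*(-157) = 5181)
(-14297 - 45750)/(15113 + H) = (-14297 - 45750)/(15113 + 5181) = -60047/20294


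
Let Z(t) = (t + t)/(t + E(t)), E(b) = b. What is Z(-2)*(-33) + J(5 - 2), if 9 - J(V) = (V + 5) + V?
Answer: -35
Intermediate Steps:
J(V) = 4 - 2*V (J(V) = 9 - ((V + 5) + V) = 9 - ((5 + V) + V) = 9 - (5 + 2*V) = 9 + (-5 - 2*V) = 4 - 2*V)
Z(t) = 1 (Z(t) = (t + t)/(t + t) = (2*t)/((2*t)) = (2*t)*(1/(2*t)) = 1)
Z(-2)*(-33) + J(5 - 2) = 1*(-33) + (4 - 2*(5 - 2)) = -33 + (4 - 2*3) = -33 + (4 - 6) = -33 - 2 = -35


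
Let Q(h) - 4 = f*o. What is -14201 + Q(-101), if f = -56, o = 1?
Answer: -14253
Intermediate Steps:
Q(h) = -52 (Q(h) = 4 - 56*1 = 4 - 56 = -52)
-14201 + Q(-101) = -14201 - 52 = -14253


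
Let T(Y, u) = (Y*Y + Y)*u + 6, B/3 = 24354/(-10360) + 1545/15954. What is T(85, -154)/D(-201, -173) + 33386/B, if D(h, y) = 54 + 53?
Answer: -154048067282426/9965378553 ≈ -15458.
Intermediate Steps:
B = -93134379/13773620 (B = 3*(24354/(-10360) + 1545/15954) = 3*(24354*(-1/10360) + 1545*(1/15954)) = 3*(-12177/5180 + 515/5318) = 3*(-31044793/13773620) = -93134379/13773620 ≈ -6.7618)
D(h, y) = 107
T(Y, u) = 6 + u*(Y + Y**2) (T(Y, u) = (Y**2 + Y)*u + 6 = (Y + Y**2)*u + 6 = u*(Y + Y**2) + 6 = 6 + u*(Y + Y**2))
T(85, -154)/D(-201, -173) + 33386/B = (6 + 85*(-154) - 154*85**2)/107 + 33386/(-93134379/13773620) = (6 - 13090 - 154*7225)*(1/107) + 33386*(-13773620/93134379) = (6 - 13090 - 1112650)*(1/107) - 459846077320/93134379 = -1125734*1/107 - 459846077320/93134379 = -1125734/107 - 459846077320/93134379 = -154048067282426/9965378553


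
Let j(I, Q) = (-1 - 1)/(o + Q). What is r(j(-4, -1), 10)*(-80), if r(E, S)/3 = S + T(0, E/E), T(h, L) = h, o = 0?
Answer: -2400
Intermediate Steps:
j(I, Q) = -2/Q (j(I, Q) = (-1 - 1)/(0 + Q) = -2/Q)
r(E, S) = 3*S (r(E, S) = 3*(S + 0) = 3*S)
r(j(-4, -1), 10)*(-80) = (3*10)*(-80) = 30*(-80) = -2400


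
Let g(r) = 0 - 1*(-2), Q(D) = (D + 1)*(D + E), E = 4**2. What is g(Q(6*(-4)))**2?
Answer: 4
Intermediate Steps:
E = 16
Q(D) = (1 + D)*(16 + D) (Q(D) = (D + 1)*(D + 16) = (1 + D)*(16 + D))
g(r) = 2 (g(r) = 0 + 2 = 2)
g(Q(6*(-4)))**2 = 2**2 = 4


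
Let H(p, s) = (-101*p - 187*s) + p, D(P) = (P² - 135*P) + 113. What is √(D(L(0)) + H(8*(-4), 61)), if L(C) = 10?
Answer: 8*I*√146 ≈ 96.664*I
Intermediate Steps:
D(P) = 113 + P² - 135*P
H(p, s) = -187*s - 100*p (H(p, s) = (-187*s - 101*p) + p = -187*s - 100*p)
√(D(L(0)) + H(8*(-4), 61)) = √((113 + 10² - 135*10) + (-187*61 - 800*(-4))) = √((113 + 100 - 1350) + (-11407 - 100*(-32))) = √(-1137 + (-11407 + 3200)) = √(-1137 - 8207) = √(-9344) = 8*I*√146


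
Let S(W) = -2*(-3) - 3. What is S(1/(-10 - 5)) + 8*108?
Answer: 867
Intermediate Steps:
S(W) = 3 (S(W) = 6 - 3 = 3)
S(1/(-10 - 5)) + 8*108 = 3 + 8*108 = 3 + 864 = 867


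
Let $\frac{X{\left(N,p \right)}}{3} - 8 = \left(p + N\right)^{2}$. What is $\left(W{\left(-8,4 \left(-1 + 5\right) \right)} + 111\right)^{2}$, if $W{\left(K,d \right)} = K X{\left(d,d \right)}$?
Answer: $607967649$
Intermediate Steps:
$X{\left(N,p \right)} = 24 + 3 \left(N + p\right)^{2}$ ($X{\left(N,p \right)} = 24 + 3 \left(p + N\right)^{2} = 24 + 3 \left(N + p\right)^{2}$)
$W{\left(K,d \right)} = K \left(24 + 12 d^{2}\right)$ ($W{\left(K,d \right)} = K \left(24 + 3 \left(d + d\right)^{2}\right) = K \left(24 + 3 \left(2 d\right)^{2}\right) = K \left(24 + 3 \cdot 4 d^{2}\right) = K \left(24 + 12 d^{2}\right)$)
$\left(W{\left(-8,4 \left(-1 + 5\right) \right)} + 111\right)^{2} = \left(12 \left(-8\right) \left(2 + \left(4 \left(-1 + 5\right)\right)^{2}\right) + 111\right)^{2} = \left(12 \left(-8\right) \left(2 + \left(4 \cdot 4\right)^{2}\right) + 111\right)^{2} = \left(12 \left(-8\right) \left(2 + 16^{2}\right) + 111\right)^{2} = \left(12 \left(-8\right) \left(2 + 256\right) + 111\right)^{2} = \left(12 \left(-8\right) 258 + 111\right)^{2} = \left(-24768 + 111\right)^{2} = \left(-24657\right)^{2} = 607967649$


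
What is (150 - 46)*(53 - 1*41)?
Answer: 1248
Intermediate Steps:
(150 - 46)*(53 - 1*41) = 104*(53 - 41) = 104*12 = 1248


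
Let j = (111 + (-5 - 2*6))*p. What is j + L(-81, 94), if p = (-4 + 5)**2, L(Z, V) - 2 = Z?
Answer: 15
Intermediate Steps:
L(Z, V) = 2 + Z
p = 1 (p = 1**2 = 1)
j = 94 (j = (111 + (-5 - 2*6))*1 = (111 + (-5 - 12))*1 = (111 - 17)*1 = 94*1 = 94)
j + L(-81, 94) = 94 + (2 - 81) = 94 - 79 = 15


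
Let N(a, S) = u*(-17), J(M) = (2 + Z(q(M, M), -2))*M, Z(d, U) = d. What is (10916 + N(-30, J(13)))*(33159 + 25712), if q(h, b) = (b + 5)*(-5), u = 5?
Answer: 637631801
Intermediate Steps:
q(h, b) = -25 - 5*b (q(h, b) = (5 + b)*(-5) = -25 - 5*b)
J(M) = M*(-23 - 5*M) (J(M) = (2 + (-25 - 5*M))*M = (-23 - 5*M)*M = M*(-23 - 5*M))
N(a, S) = -85 (N(a, S) = 5*(-17) = -85)
(10916 + N(-30, J(13)))*(33159 + 25712) = (10916 - 85)*(33159 + 25712) = 10831*58871 = 637631801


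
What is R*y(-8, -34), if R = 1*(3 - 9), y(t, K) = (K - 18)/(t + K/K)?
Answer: -312/7 ≈ -44.571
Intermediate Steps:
y(t, K) = (-18 + K)/(1 + t) (y(t, K) = (-18 + K)/(t + 1) = (-18 + K)/(1 + t))
R = -6 (R = 1*(-6) = -6)
R*y(-8, -34) = -6*(-18 - 34)/(1 - 8) = -6*(-52)/(-7) = -(-6)*(-52)/7 = -6*52/7 = -312/7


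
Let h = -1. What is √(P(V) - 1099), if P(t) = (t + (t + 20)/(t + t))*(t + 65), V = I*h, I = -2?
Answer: I*√2386/2 ≈ 24.423*I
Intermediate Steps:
V = 2 (V = -2*(-1) = 2)
P(t) = (65 + t)*(t + (20 + t)/(2*t)) (P(t) = (t + (20 + t)/((2*t)))*(65 + t) = (t + (20 + t)*(1/(2*t)))*(65 + t) = (t + (20 + t)/(2*t))*(65 + t) = (65 + t)*(t + (20 + t)/(2*t)))
√(P(V) - 1099) = √((85/2 + 2² + 650/2 + (131/2)*2) - 1099) = √((85/2 + 4 + 650*(½) + 131) - 1099) = √((85/2 + 4 + 325 + 131) - 1099) = √(1005/2 - 1099) = √(-1193/2) = I*√2386/2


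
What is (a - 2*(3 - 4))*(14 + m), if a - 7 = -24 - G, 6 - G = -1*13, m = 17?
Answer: -1054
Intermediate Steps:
G = 19 (G = 6 - (-1)*13 = 6 - 1*(-13) = 6 + 13 = 19)
a = -36 (a = 7 + (-24 - 1*19) = 7 + (-24 - 19) = 7 - 43 = -36)
(a - 2*(3 - 4))*(14 + m) = (-36 - 2*(3 - 4))*(14 + 17) = (-36 - 2*(-1))*31 = (-36 + 2)*31 = -34*31 = -1054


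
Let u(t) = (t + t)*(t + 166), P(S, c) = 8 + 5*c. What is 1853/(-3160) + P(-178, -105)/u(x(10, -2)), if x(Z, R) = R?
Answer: 52269/259120 ≈ 0.20172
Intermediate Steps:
u(t) = 2*t*(166 + t) (u(t) = (2*t)*(166 + t) = 2*t*(166 + t))
1853/(-3160) + P(-178, -105)/u(x(10, -2)) = 1853/(-3160) + (8 + 5*(-105))/((2*(-2)*(166 - 2))) = 1853*(-1/3160) + (8 - 525)/((2*(-2)*164)) = -1853/3160 - 517/(-656) = -1853/3160 - 517*(-1/656) = -1853/3160 + 517/656 = 52269/259120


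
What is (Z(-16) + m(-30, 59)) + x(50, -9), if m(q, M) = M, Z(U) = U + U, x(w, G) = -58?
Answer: -31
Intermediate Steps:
Z(U) = 2*U
(Z(-16) + m(-30, 59)) + x(50, -9) = (2*(-16) + 59) - 58 = (-32 + 59) - 58 = 27 - 58 = -31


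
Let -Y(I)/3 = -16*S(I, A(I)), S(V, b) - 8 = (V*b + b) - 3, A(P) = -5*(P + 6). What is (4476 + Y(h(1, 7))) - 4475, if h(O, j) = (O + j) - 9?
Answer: 241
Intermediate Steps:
A(P) = -30 - 5*P (A(P) = -5*(6 + P) = -30 - 5*P)
S(V, b) = 5 + b + V*b (S(V, b) = 8 + ((V*b + b) - 3) = 8 + ((b + V*b) - 3) = 8 + (-3 + b + V*b) = 5 + b + V*b)
h(O, j) = -9 + O + j
Y(I) = -1200 - 240*I + 48*I*(-30 - 5*I) (Y(I) = -(-48)*(5 + (-30 - 5*I) + I*(-30 - 5*I)) = -(-48)*(-25 - 5*I + I*(-30 - 5*I)) = -3*(400 + 80*I - 16*I*(-30 - 5*I)) = -1200 - 240*I + 48*I*(-30 - 5*I))
(4476 + Y(h(1, 7))) - 4475 = (4476 + (-1200 - 240*(-9 + 1 + 7) - 240*(-9 + 1 + 7)*(6 + (-9 + 1 + 7)))) - 4475 = (4476 + (-1200 - 240*(-1) - 240*(-1)*(6 - 1))) - 4475 = (4476 + (-1200 + 240 - 240*(-1)*5)) - 4475 = (4476 + (-1200 + 240 + 1200)) - 4475 = (4476 + 240) - 4475 = 4716 - 4475 = 241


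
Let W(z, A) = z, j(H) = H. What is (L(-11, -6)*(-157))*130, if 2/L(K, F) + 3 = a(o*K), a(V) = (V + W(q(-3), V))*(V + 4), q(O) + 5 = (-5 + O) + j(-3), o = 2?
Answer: -40820/681 ≈ -59.941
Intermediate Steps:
q(O) = -13 + O (q(O) = -5 + ((-5 + O) - 3) = -5 + (-8 + O) = -13 + O)
a(V) = (-16 + V)*(4 + V) (a(V) = (V + (-13 - 3))*(V + 4) = (V - 16)*(4 + V) = (-16 + V)*(4 + V))
L(K, F) = 2/(-67 - 24*K + 4*K**2) (L(K, F) = 2/(-3 + (-64 + (2*K)**2 - 24*K)) = 2/(-3 + (-64 + 4*K**2 - 24*K)) = 2/(-3 + (-64 - 24*K + 4*K**2)) = 2/(-67 - 24*K + 4*K**2))
(L(-11, -6)*(-157))*130 = ((2/(-67 - 24*(-11) + 4*(-11)**2))*(-157))*130 = ((2/(-67 + 264 + 4*121))*(-157))*130 = ((2/(-67 + 264 + 484))*(-157))*130 = ((2/681)*(-157))*130 = -314/681*130 = -40820/681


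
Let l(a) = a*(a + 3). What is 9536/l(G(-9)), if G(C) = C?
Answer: 4768/27 ≈ 176.59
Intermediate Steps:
l(a) = a*(3 + a)
9536/l(G(-9)) = 9536/((-9*(3 - 9))) = 9536/((-9*(-6))) = 9536/54 = 9536*(1/54) = 4768/27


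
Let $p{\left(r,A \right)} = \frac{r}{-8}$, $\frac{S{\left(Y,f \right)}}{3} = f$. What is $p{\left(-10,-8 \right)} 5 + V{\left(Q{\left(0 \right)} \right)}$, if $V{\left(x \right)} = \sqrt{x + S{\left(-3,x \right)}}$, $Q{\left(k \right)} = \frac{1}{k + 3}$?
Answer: $\frac{25}{4} + \frac{2 \sqrt{3}}{3} \approx 7.4047$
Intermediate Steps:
$Q{\left(k \right)} = \frac{1}{3 + k}$
$S{\left(Y,f \right)} = 3 f$
$p{\left(r,A \right)} = - \frac{r}{8}$ ($p{\left(r,A \right)} = r \left(- \frac{1}{8}\right) = - \frac{r}{8}$)
$V{\left(x \right)} = 2 \sqrt{x}$ ($V{\left(x \right)} = \sqrt{x + 3 x} = \sqrt{4 x} = 2 \sqrt{x}$)
$p{\left(-10,-8 \right)} 5 + V{\left(Q{\left(0 \right)} \right)} = \left(- \frac{1}{8}\right) \left(-10\right) 5 + 2 \sqrt{\frac{1}{3 + 0}} = \frac{5}{4} \cdot 5 + 2 \sqrt{\frac{1}{3}} = \frac{25}{4} + \frac{2}{\sqrt{3}} = \frac{25}{4} + 2 \frac{\sqrt{3}}{3} = \frac{25}{4} + \frac{2 \sqrt{3}}{3}$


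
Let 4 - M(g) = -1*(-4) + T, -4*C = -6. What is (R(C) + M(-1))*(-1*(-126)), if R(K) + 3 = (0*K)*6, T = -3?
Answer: 0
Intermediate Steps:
C = 3/2 (C = -1/4*(-6) = 3/2 ≈ 1.5000)
M(g) = 3 (M(g) = 4 - (-1*(-4) - 3) = 4 - (4 - 3) = 4 - 1*1 = 4 - 1 = 3)
R(K) = -3 (R(K) = -3 + (0*K)*6 = -3 + 0*6 = -3 + 0 = -3)
(R(C) + M(-1))*(-1*(-126)) = (-3 + 3)*(-1*(-126)) = 0*126 = 0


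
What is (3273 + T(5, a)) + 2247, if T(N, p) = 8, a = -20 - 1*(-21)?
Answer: 5528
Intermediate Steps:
a = 1 (a = -20 + 21 = 1)
(3273 + T(5, a)) + 2247 = (3273 + 8) + 2247 = 3281 + 2247 = 5528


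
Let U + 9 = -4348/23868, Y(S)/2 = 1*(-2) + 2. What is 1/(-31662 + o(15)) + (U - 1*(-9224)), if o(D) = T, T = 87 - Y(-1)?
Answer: 578715207461/62802675 ≈ 9214.8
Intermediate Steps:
Y(S) = 0 (Y(S) = 2*(1*(-2) + 2) = 2*(-2 + 2) = 2*0 = 0)
U = -54790/5967 (U = -9 - 4348/23868 = -9 - 4348*1/23868 = -9 - 1087/5967 = -54790/5967 ≈ -9.1822)
T = 87 (T = 87 - 1*0 = 87 + 0 = 87)
o(D) = 87
1/(-31662 + o(15)) + (U - 1*(-9224)) = 1/(-31662 + 87) + (-54790/5967 - 1*(-9224)) = 1/(-31575) + (-54790/5967 + 9224) = -1/31575 + 54984818/5967 = 578715207461/62802675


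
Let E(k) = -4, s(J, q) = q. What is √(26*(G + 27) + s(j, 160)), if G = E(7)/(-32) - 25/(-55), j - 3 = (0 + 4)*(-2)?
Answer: √424501/22 ≈ 29.615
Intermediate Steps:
j = -5 (j = 3 + (0 + 4)*(-2) = 3 + 4*(-2) = 3 - 8 = -5)
G = 51/88 (G = -4/(-32) - 25/(-55) = -4*(-1/32) - 25*(-1/55) = ⅛ + 5/11 = 51/88 ≈ 0.57955)
√(26*(G + 27) + s(j, 160)) = √(26*(51/88 + 27) + 160) = √(26*(2427/88) + 160) = √(31551/44 + 160) = √(38591/44) = √424501/22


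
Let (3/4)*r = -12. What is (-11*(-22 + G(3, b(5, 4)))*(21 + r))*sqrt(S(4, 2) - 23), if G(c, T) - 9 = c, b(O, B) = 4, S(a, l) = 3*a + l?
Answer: 1650*I ≈ 1650.0*I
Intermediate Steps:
S(a, l) = l + 3*a
G(c, T) = 9 + c
r = -16 (r = (4/3)*(-12) = -16)
(-11*(-22 + G(3, b(5, 4)))*(21 + r))*sqrt(S(4, 2) - 23) = (-11*(-22 + (9 + 3))*(21 - 16))*sqrt((2 + 3*4) - 23) = (-11*(-22 + 12)*5)*sqrt((2 + 12) - 23) = (-(-110)*5)*sqrt(14 - 23) = (-11*(-50))*sqrt(-9) = 550*(3*I) = 1650*I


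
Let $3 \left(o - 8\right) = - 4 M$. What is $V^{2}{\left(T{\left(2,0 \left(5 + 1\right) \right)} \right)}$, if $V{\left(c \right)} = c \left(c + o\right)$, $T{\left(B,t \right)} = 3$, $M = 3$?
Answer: $441$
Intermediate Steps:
$o = 4$ ($o = 8 + \frac{\left(-4\right) 3}{3} = 8 + \frac{1}{3} \left(-12\right) = 8 - 4 = 4$)
$V{\left(c \right)} = c \left(4 + c\right)$ ($V{\left(c \right)} = c \left(c + 4\right) = c \left(4 + c\right)$)
$V^{2}{\left(T{\left(2,0 \left(5 + 1\right) \right)} \right)} = \left(3 \left(4 + 3\right)\right)^{2} = \left(3 \cdot 7\right)^{2} = 21^{2} = 441$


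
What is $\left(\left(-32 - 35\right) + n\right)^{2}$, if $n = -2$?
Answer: $4761$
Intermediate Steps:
$\left(\left(-32 - 35\right) + n\right)^{2} = \left(\left(-32 - 35\right) - 2\right)^{2} = \left(-67 - 2\right)^{2} = \left(-69\right)^{2} = 4761$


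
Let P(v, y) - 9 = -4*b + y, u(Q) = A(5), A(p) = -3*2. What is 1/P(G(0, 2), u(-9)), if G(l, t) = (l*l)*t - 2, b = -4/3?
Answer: 3/25 ≈ 0.12000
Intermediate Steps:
b = -4/3 (b = -4*⅓ = -4/3 ≈ -1.3333)
G(l, t) = -2 + t*l² (G(l, t) = l²*t - 2 = t*l² - 2 = -2 + t*l²)
A(p) = -6
u(Q) = -6
P(v, y) = 43/3 + y (P(v, y) = 9 + (-4*(-4/3) + y) = 9 + (16/3 + y) = 43/3 + y)
1/P(G(0, 2), u(-9)) = 1/(43/3 - 6) = 1/(25/3) = 3/25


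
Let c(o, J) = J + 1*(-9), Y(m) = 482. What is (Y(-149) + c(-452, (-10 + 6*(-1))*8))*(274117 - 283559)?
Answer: -3257490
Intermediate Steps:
c(o, J) = -9 + J (c(o, J) = J - 9 = -9 + J)
(Y(-149) + c(-452, (-10 + 6*(-1))*8))*(274117 - 283559) = (482 + (-9 + (-10 + 6*(-1))*8))*(274117 - 283559) = (482 + (-9 + (-10 - 6)*8))*(-9442) = (482 + (-9 - 16*8))*(-9442) = (482 + (-9 - 128))*(-9442) = (482 - 137)*(-9442) = 345*(-9442) = -3257490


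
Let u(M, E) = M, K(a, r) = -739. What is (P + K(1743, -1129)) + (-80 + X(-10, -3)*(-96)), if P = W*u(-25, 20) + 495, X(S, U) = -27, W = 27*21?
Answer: -11907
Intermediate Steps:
W = 567
P = -13680 (P = 567*(-25) + 495 = -14175 + 495 = -13680)
(P + K(1743, -1129)) + (-80 + X(-10, -3)*(-96)) = (-13680 - 739) + (-80 - 27*(-96)) = -14419 + (-80 + 2592) = -14419 + 2512 = -11907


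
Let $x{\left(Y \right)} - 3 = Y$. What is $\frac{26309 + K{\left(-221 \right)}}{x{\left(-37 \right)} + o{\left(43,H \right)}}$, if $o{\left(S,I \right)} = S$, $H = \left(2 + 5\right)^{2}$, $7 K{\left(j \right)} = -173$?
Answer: $\frac{61330}{21} \approx 2920.5$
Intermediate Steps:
$x{\left(Y \right)} = 3 + Y$
$K{\left(j \right)} = - \frac{173}{7}$ ($K{\left(j \right)} = \frac{1}{7} \left(-173\right) = - \frac{173}{7}$)
$H = 49$ ($H = 7^{2} = 49$)
$\frac{26309 + K{\left(-221 \right)}}{x{\left(-37 \right)} + o{\left(43,H \right)}} = \frac{26309 - \frac{173}{7}}{\left(3 - 37\right) + 43} = \frac{183990}{7 \left(-34 + 43\right)} = \frac{183990}{7 \cdot 9} = \frac{183990}{7} \cdot \frac{1}{9} = \frac{61330}{21}$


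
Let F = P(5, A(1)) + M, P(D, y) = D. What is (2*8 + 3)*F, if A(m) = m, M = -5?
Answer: 0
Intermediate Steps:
F = 0 (F = 5 - 5 = 0)
(2*8 + 3)*F = (2*8 + 3)*0 = (16 + 3)*0 = 19*0 = 0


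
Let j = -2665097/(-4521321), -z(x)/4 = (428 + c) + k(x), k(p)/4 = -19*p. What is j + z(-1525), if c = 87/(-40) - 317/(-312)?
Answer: -3180164743229/6834555 ≈ -4.6531e+5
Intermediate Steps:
k(p) = -76*p (k(p) = 4*(-19*p) = -76*p)
c = -226/195 (c = 87*(-1/40) - 317*(-1/312) = -87/40 + 317/312 = -226/195 ≈ -1.1590)
z(x) = -332936/195 + 304*x (z(x) = -4*((428 - 226/195) - 76*x) = -4*(83234/195 - 76*x) = -332936/195 + 304*x)
j = 61979/105147 (j = -2665097*(-1/4521321) = 61979/105147 ≈ 0.58945)
j + z(-1525) = 61979/105147 + (-332936/195 + 304*(-1525)) = 61979/105147 + (-332936/195 - 463600) = 61979/105147 - 90734936/195 = -3180164743229/6834555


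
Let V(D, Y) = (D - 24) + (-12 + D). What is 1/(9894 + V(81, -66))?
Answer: 1/10020 ≈ 9.9800e-5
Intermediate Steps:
V(D, Y) = -36 + 2*D (V(D, Y) = (-24 + D) + (-12 + D) = -36 + 2*D)
1/(9894 + V(81, -66)) = 1/(9894 + (-36 + 2*81)) = 1/(9894 + (-36 + 162)) = 1/(9894 + 126) = 1/10020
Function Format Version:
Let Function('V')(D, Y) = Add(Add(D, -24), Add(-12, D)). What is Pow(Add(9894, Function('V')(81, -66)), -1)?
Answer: Rational(1, 10020) ≈ 9.9800e-5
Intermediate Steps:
Function('V')(D, Y) = Add(-36, Mul(2, D)) (Function('V')(D, Y) = Add(Add(-24, D), Add(-12, D)) = Add(-36, Mul(2, D)))
Pow(Add(9894, Function('V')(81, -66)), -1) = Pow(Add(9894, Add(-36, Mul(2, 81))), -1) = Pow(Add(9894, Add(-36, 162)), -1) = Pow(Add(9894, 126), -1) = Pow(10020, -1) = Rational(1, 10020)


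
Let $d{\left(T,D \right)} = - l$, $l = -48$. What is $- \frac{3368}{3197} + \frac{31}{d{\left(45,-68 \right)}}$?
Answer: $- \frac{62557}{153456} \approx -0.40765$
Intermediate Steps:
$d{\left(T,D \right)} = 48$ ($d{\left(T,D \right)} = \left(-1\right) \left(-48\right) = 48$)
$- \frac{3368}{3197} + \frac{31}{d{\left(45,-68 \right)}} = - \frac{3368}{3197} + \frac{31}{48} = - \frac{62557}{153456}$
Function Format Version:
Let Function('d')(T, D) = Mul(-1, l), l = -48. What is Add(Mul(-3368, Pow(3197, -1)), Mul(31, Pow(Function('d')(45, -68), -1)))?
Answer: Rational(-62557, 153456) ≈ -0.40765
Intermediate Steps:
Function('d')(T, D) = 48 (Function('d')(T, D) = Mul(-1, -48) = 48)
Add(Mul(-3368, Pow(3197, -1)), Mul(31, Pow(Function('d')(45, -68), -1))) = Add(Mul(-3368, Pow(3197, -1)), Mul(31, Pow(48, -1))) = Add(Mul(-3368, Rational(1, 3197)), Mul(31, Rational(1, 48))) = Add(Rational(-3368, 3197), Rational(31, 48)) = Rational(-62557, 153456)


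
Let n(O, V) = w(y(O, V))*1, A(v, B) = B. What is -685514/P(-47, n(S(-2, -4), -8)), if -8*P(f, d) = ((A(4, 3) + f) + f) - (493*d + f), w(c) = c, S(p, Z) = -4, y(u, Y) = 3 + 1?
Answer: -342757/126 ≈ -2720.3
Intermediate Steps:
y(u, Y) = 4
n(O, V) = 4 (n(O, V) = 4*1 = 4)
P(f, d) = -3/8 - f/8 + 493*d/8 (P(f, d) = -(((3 + f) + f) - (493*d + f))/8 = -((3 + 2*f) - (f + 493*d))/8 = -((3 + 2*f) + (-f - 493*d))/8 = -(3 + f - 493*d)/8 = -3/8 - f/8 + 493*d/8)
-685514/P(-47, n(S(-2, -4), -8)) = -685514/(-3/8 - 1/8*(-47) + (493/8)*4) = -685514/(-3/8 + 47/8 + 493/2) = -685514/252 = -685514*1/252 = -342757/126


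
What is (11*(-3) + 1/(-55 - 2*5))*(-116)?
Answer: 248936/65 ≈ 3829.8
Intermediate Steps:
(11*(-3) + 1/(-55 - 2*5))*(-116) = (-33 + 1/(-55 - 10))*(-116) = (-33 + 1/(-65))*(-116) = (-33 - 1/65)*(-116) = -2146/65*(-116) = 248936/65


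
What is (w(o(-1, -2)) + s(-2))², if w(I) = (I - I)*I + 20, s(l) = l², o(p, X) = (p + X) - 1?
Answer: 576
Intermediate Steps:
o(p, X) = -1 + X + p (o(p, X) = (X + p) - 1 = -1 + X + p)
w(I) = 20 (w(I) = 0*I + 20 = 0 + 20 = 20)
(w(o(-1, -2)) + s(-2))² = (20 + (-2)²)² = (20 + 4)² = 24² = 576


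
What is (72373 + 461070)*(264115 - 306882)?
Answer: -22813756781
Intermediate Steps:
(72373 + 461070)*(264115 - 306882) = 533443*(-42767) = -22813756781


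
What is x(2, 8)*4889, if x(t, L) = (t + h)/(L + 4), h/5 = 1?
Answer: 34223/12 ≈ 2851.9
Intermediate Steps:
h = 5 (h = 5*1 = 5)
x(t, L) = (5 + t)/(4 + L) (x(t, L) = (t + 5)/(L + 4) = (5 + t)/(4 + L))
x(2, 8)*4889 = ((5 + 2)/(4 + 8))*4889 = (7/12)*4889 = 34223/12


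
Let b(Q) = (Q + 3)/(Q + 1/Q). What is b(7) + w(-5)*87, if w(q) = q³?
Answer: -54368/5 ≈ -10874.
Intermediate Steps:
b(Q) = (3 + Q)/(Q + 1/Q)
b(7) + w(-5)*87 = 7*(3 + 7)/(1 + 7²) + (-5)³*87 = 7*10/(1 + 49) - 125*87 = 7*10/50 - 10875 = 7*(1/50)*10 - 10875 = 7/5 - 10875 = -54368/5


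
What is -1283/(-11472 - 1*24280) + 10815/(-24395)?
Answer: -247637/607784 ≈ -0.40744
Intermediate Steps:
-1283/(-11472 - 1*24280) + 10815/(-24395) = -1283/(-11472 - 24280) + 10815*(-1/24395) = -1283/(-35752) - 309/697 = -1283*(-1/35752) - 309/697 = 1283/35752 - 309/697 = -247637/607784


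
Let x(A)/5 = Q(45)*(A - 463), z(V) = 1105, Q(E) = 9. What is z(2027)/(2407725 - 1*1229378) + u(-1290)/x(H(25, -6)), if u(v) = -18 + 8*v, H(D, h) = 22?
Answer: 4067893337/7794765405 ≈ 0.52188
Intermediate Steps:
x(A) = -20835 + 45*A (x(A) = 5*(9*(A - 463)) = 5*(9*(-463 + A)) = 5*(-4167 + 9*A) = -20835 + 45*A)
z(2027)/(2407725 - 1*1229378) + u(-1290)/x(H(25, -6)) = 1105/(2407725 - 1*1229378) + (-18 + 8*(-1290))/(-20835 + 45*22) = 1105/(2407725 - 1229378) + (-18 - 10320)/(-20835 + 990) = 1105/1178347 - 10338/(-19845) = 1105*(1/1178347) - 10338*(-1/19845) = 1105/1178347 + 3446/6615 = 4067893337/7794765405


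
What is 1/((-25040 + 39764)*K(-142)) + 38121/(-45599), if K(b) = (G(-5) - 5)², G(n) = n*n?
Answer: -224517396001/268559870400 ≈ -0.83601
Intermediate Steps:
G(n) = n²
K(b) = 400 (K(b) = ((-5)² - 5)² = (25 - 5)² = 20² = 400)
1/((-25040 + 39764)*K(-142)) + 38121/(-45599) = 1/((-25040 + 39764)*400) + 38121/(-45599) = (1/400)/14724 + 38121*(-1/45599) = (1/14724)*(1/400) - 38121/45599 = 1/5889600 - 38121/45599 = -224517396001/268559870400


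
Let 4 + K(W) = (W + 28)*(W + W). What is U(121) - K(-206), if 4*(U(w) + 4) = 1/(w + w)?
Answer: -70989247/968 ≈ -73336.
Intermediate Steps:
K(W) = -4 + 2*W*(28 + W) (K(W) = -4 + (W + 28)*(W + W) = -4 + (28 + W)*(2*W) = -4 + 2*W*(28 + W))
U(w) = -4 + 1/(8*w) (U(w) = -4 + 1/(4*(w + w)) = -4 + 1/(4*((2*w))) = -4 + (1/(2*w))/4 = -4 + 1/(8*w))
U(121) - K(-206) = (-4 + (1/8)/121) - (-4 + 2*(-206)**2 + 56*(-206)) = (-4 + (1/8)*(1/121)) - (-4 + 2*42436 - 11536) = (-4 + 1/968) - (-4 + 84872 - 11536) = -3871/968 - 1*73332 = -3871/968 - 73332 = -70989247/968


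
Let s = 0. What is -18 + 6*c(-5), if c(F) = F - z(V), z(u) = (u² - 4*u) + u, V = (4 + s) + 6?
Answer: -468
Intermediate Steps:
V = 10 (V = (4 + 0) + 6 = 4 + 6 = 10)
z(u) = u² - 3*u
c(F) = -70 + F (c(F) = F - 10*(-3 + 10) = F - 10*7 = F - 1*70 = F - 70 = -70 + F)
-18 + 6*c(-5) = -18 + 6*(-70 - 5) = -18 + 6*(-75) = -18 - 450 = -468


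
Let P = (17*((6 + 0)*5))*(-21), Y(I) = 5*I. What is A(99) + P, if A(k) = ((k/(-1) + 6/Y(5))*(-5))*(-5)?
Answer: -13179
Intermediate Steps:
P = -10710 (P = (17*(6*5))*(-21) = (17*30)*(-21) = 510*(-21) = -10710)
A(k) = 6 - 25*k (A(k) = ((k/(-1) + 6/((5*5)))*(-5))*(-5) = ((k*(-1) + 6/25)*(-5))*(-5) = ((-k + 6*(1/25))*(-5))*(-5) = ((-k + 6/25)*(-5))*(-5) = ((6/25 - k)*(-5))*(-5) = (-6/5 + 5*k)*(-5) = 6 - 25*k)
A(99) + P = (6 - 25*99) - 10710 = (6 - 2475) - 10710 = -2469 - 10710 = -13179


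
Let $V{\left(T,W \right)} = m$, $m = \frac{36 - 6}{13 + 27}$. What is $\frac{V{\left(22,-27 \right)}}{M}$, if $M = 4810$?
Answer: $\frac{3}{19240} \approx 0.00015593$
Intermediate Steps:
$m = \frac{3}{4}$ ($m = \frac{30}{40} = 30 \cdot \frac{1}{40} = \frac{3}{4} \approx 0.75$)
$V{\left(T,W \right)} = \frac{3}{4}$
$\frac{V{\left(22,-27 \right)}}{M} = \frac{3}{4 \cdot 4810} = \frac{3}{4} \cdot \frac{1}{4810} = \frac{3}{19240}$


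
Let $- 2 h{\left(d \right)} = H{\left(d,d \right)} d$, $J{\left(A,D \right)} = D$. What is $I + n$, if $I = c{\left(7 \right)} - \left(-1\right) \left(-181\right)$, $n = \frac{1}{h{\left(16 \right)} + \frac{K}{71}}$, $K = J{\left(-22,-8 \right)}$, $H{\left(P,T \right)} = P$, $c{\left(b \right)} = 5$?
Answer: $- \frac{1600967}{9096} \approx -176.01$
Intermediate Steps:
$K = -8$
$h{\left(d \right)} = - \frac{d^{2}}{2}$ ($h{\left(d \right)} = - \frac{d d}{2} = - \frac{d^{2}}{2}$)
$n = - \frac{71}{9096}$ ($n = \frac{1}{- \frac{16^{2}}{2} - \frac{8}{71}} = \frac{1}{\left(- \frac{1}{2}\right) 256 - \frac{8}{71}} = \frac{1}{-128 - \frac{8}{71}} = \frac{1}{- \frac{9096}{71}} = - \frac{71}{9096} \approx -0.0078056$)
$I = -176$ ($I = 5 - \left(-1\right) \left(-181\right) = 5 - 181 = -176$)
$I + n = -176 - \frac{71}{9096} = - \frac{1600967}{9096}$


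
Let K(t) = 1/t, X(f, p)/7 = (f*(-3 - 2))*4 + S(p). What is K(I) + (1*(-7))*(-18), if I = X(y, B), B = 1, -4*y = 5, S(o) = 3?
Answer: 24697/196 ≈ 126.01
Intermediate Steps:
y = -5/4 (y = -¼*5 = -5/4 ≈ -1.2500)
X(f, p) = 21 - 140*f (X(f, p) = 7*((f*(-3 - 2))*4 + 3) = 7*((f*(-5))*4 + 3) = 7*(-5*f*4 + 3) = 7*(-20*f + 3) = 7*(3 - 20*f) = 21 - 140*f)
I = 196 (I = 21 - 140*(-5/4) = 21 + 175 = 196)
K(I) + (1*(-7))*(-18) = 1/196 + (1*(-7))*(-18) = 1/196 - 7*(-18) = 1/196 + 126 = 24697/196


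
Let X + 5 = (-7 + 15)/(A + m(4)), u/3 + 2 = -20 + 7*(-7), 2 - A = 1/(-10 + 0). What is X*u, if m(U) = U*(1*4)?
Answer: 175725/181 ≈ 970.86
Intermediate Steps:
A = 21/10 (A = 2 - 1/(-10 + 0) = 2 - 1/(-10) = 2 - 1*(-1/10) = 2 + 1/10 = 21/10 ≈ 2.1000)
u = -213 (u = -6 + 3*(-20 + 7*(-7)) = -6 + 3*(-20 - 49) = -6 + 3*(-69) = -6 - 207 = -213)
m(U) = 4*U (m(U) = U*4 = 4*U)
X = -825/181 (X = -5 + (-7 + 15)/(21/10 + 4*4) = -5 + 8/(21/10 + 16) = -5 + 8/(181/10) = -5 + 8*(10/181) = -5 + 80/181 = -825/181 ≈ -4.5580)
X*u = -825/181*(-213) = 175725/181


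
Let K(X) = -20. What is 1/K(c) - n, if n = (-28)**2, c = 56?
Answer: -15681/20 ≈ -784.05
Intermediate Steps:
n = 784
1/K(c) - n = 1/(-20) - 1*784 = -1/20 - 784 = -15681/20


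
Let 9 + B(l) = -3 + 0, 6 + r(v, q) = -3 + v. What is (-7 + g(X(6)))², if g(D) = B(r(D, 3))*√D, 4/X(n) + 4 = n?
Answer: 337 + 168*√2 ≈ 574.59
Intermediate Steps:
X(n) = 4/(-4 + n)
r(v, q) = -9 + v (r(v, q) = -6 + (-3 + v) = -9 + v)
B(l) = -12 (B(l) = -9 + (-3 + 0) = -9 - 3 = -12)
g(D) = -12*√D
(-7 + g(X(6)))² = (-7 - 12*2/√(-4 + 6))² = (-7 - 12*√2)²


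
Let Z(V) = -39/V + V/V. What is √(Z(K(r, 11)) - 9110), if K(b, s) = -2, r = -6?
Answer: 7*I*√742/2 ≈ 95.339*I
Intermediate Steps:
Z(V) = 1 - 39/V (Z(V) = -39/V + 1 = 1 - 39/V)
√(Z(K(r, 11)) - 9110) = √((-39 - 2)/(-2) - 9110) = √(-½*(-41) - 9110) = √(41/2 - 9110) = √(-18179/2) = 7*I*√742/2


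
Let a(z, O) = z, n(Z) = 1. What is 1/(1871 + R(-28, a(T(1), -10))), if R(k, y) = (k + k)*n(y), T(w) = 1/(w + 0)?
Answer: 1/1815 ≈ 0.00055096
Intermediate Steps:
T(w) = 1/w
R(k, y) = 2*k (R(k, y) = (k + k)*1 = (2*k)*1 = 2*k)
1/(1871 + R(-28, a(T(1), -10))) = 1/(1871 + 2*(-28)) = 1/(1871 - 56) = 1/1815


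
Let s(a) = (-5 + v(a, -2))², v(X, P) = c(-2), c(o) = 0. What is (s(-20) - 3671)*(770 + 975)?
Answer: -6362270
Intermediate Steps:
v(X, P) = 0
s(a) = 25 (s(a) = (-5 + 0)² = (-5)² = 25)
(s(-20) - 3671)*(770 + 975) = (25 - 3671)*(770 + 975) = -3646*1745 = -6362270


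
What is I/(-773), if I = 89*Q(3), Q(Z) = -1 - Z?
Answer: 356/773 ≈ 0.46054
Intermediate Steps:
I = -356 (I = 89*(-1 - 1*3) = 89*(-1 - 3) = 89*(-4) = -356)
I/(-773) = -356/(-773) = -356*(-1/773) = 356/773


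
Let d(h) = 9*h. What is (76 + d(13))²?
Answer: 37249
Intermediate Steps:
(76 + d(13))² = (76 + 9*13)² = (76 + 117)² = 193² = 37249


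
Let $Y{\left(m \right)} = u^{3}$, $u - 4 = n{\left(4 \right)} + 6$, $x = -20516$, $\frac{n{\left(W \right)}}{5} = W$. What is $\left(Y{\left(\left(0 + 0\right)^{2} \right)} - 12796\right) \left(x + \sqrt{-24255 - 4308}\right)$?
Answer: $-291409264 + 14204 i \sqrt{28563} \approx -2.9141 \cdot 10^{8} + 2.4006 \cdot 10^{6} i$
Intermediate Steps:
$n{\left(W \right)} = 5 W$
$u = 30$ ($u = 4 + \left(5 \cdot 4 + 6\right) = 4 + \left(20 + 6\right) = 4 + 26 = 30$)
$Y{\left(m \right)} = 27000$ ($Y{\left(m \right)} = 30^{3} = 27000$)
$\left(Y{\left(\left(0 + 0\right)^{2} \right)} - 12796\right) \left(x + \sqrt{-24255 - 4308}\right) = \left(27000 - 12796\right) \left(-20516 + \sqrt{-24255 - 4308}\right) = 14204 \left(-20516 + \sqrt{-28563}\right) = 14204 \left(-20516 + i \sqrt{28563}\right) = -291409264 + 14204 i \sqrt{28563}$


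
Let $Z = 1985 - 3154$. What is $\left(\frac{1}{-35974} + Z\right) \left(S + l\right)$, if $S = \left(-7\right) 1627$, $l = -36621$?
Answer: $\frac{1009496836035}{17987} \approx 5.6124 \cdot 10^{7}$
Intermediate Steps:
$S = -11389$
$Z = -1169$ ($Z = 1985 - 3154 = -1169$)
$\left(\frac{1}{-35974} + Z\right) \left(S + l\right) = \left(\frac{1}{-35974} - 1169\right) \left(-11389 - 36621\right) = \left(- \frac{1}{35974} - 1169\right) \left(-48010\right) = \left(- \frac{42053607}{35974}\right) \left(-48010\right) = \frac{1009496836035}{17987}$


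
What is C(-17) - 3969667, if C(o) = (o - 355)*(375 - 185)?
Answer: -4040347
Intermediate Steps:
C(o) = -67450 + 190*o (C(o) = (-355 + o)*190 = -67450 + 190*o)
C(-17) - 3969667 = (-67450 + 190*(-17)) - 3969667 = (-67450 - 3230) - 3969667 = -70680 - 3969667 = -4040347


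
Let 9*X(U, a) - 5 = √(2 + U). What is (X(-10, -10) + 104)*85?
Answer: 79985/9 + 170*I*√2/9 ≈ 8887.2 + 26.713*I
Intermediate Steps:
X(U, a) = 5/9 + √(2 + U)/9
(X(-10, -10) + 104)*85 = ((5/9 + √(2 - 10)/9) + 104)*85 = ((5/9 + √(-8)/9) + 104)*85 = ((5/9 + (2*I*√2)/9) + 104)*85 = ((5/9 + 2*I*√2/9) + 104)*85 = (941/9 + 2*I*√2/9)*85 = 79985/9 + 170*I*√2/9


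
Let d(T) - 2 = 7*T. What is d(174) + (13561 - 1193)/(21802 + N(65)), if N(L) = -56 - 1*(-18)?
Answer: 6641112/5441 ≈ 1220.6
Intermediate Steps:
N(L) = -38 (N(L) = -56 + 18 = -38)
d(T) = 2 + 7*T
d(174) + (13561 - 1193)/(21802 + N(65)) = (2 + 7*174) + (13561 - 1193)/(21802 - 38) = (2 + 1218) + 12368/21764 = 1220 + 12368*(1/21764) = 1220 + 3092/5441 = 6641112/5441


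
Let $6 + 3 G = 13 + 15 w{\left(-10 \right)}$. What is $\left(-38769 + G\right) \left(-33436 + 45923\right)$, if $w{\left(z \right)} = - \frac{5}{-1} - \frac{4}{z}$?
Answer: $- \frac{1451226653}{3} \approx -4.8374 \cdot 10^{8}$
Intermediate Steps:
$w{\left(z \right)} = 5 - \frac{4}{z}$ ($w{\left(z \right)} = \left(-5\right) \left(-1\right) - \frac{4}{z} = 5 - \frac{4}{z}$)
$G = \frac{88}{3}$ ($G = -2 + \frac{13 + 15 \left(5 - \frac{4}{-10}\right)}{3} = -2 + \frac{13 + 15 \left(5 - - \frac{2}{5}\right)}{3} = -2 + \frac{13 + 15 \left(5 + \frac{2}{5}\right)}{3} = -2 + \frac{13 + 15 \cdot \frac{27}{5}}{3} = -2 + \frac{13 + 81}{3} = -2 + \frac{1}{3} \cdot 94 = -2 + \frac{94}{3} = \frac{88}{3} \approx 29.333$)
$\left(-38769 + G\right) \left(-33436 + 45923\right) = \left(-38769 + \frac{88}{3}\right) \left(-33436 + 45923\right) = \left(- \frac{116219}{3}\right) 12487 = - \frac{1451226653}{3}$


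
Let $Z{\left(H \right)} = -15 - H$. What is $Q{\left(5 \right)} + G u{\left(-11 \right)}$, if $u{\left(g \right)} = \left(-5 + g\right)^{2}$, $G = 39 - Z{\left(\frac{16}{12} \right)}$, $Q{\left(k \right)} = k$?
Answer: $\frac{42511}{3} \approx 14170.0$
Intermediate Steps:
$G = \frac{166}{3}$ ($G = 39 - \left(-15 - \frac{16}{12}\right) = 39 - \left(-15 - 16 \cdot \frac{1}{12}\right) = 39 - \left(-15 - \frac{4}{3}\right) = 39 - - \frac{49}{3} = 39 + \frac{49}{3} = \frac{166}{3} \approx 55.333$)
$Q{\left(5 \right)} + G u{\left(-11 \right)} = 5 + \frac{166 \left(-5 - 11\right)^{2}}{3} = 5 + \frac{166 \left(-16\right)^{2}}{3} = 5 + \frac{166}{3} \cdot 256 = 5 + \frac{42496}{3} = \frac{42511}{3}$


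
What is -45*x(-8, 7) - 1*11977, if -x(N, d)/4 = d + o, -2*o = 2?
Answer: -10897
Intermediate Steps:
o = -1 (o = -½*2 = -1)
x(N, d) = 4 - 4*d (x(N, d) = -4*(d - 1) = -4*(-1 + d) = 4 - 4*d)
-45*x(-8, 7) - 1*11977 = -45*(4 - 4*7) - 1*11977 = -45*(4 - 28) - 11977 = -45*(-24) - 11977 = 1080 - 11977 = -10897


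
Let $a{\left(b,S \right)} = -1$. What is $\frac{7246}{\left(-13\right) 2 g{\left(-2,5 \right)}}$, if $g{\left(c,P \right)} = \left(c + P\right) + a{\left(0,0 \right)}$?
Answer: $- \frac{3623}{26} \approx -139.35$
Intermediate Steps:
$g{\left(c,P \right)} = -1 + P + c$ ($g{\left(c,P \right)} = \left(c + P\right) - 1 = \left(P + c\right) - 1 = -1 + P + c$)
$\frac{7246}{\left(-13\right) 2 g{\left(-2,5 \right)}} = \frac{7246}{\left(-13\right) 2 \left(-1 + 5 - 2\right)} = \frac{7246}{\left(-26\right) 2} = \frac{7246}{-52} = 7246 \left(- \frac{1}{52}\right) = - \frac{3623}{26}$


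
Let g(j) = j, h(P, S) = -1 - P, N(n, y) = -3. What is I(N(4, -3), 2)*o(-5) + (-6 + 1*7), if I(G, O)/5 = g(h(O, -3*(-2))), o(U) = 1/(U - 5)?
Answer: 5/2 ≈ 2.5000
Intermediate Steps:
o(U) = 1/(-5 + U)
I(G, O) = -5 - 5*O (I(G, O) = 5*(-1 - O) = -5 - 5*O)
I(N(4, -3), 2)*o(-5) + (-6 + 1*7) = (-5 - 5*2)/(-5 - 5) + (-6 + 1*7) = (-5 - 10)/(-10) + (-6 + 7) = -15*(-1/10) + 1 = 3/2 + 1 = 5/2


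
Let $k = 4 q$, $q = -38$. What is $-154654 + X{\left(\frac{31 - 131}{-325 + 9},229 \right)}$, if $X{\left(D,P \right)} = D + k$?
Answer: $- \frac{12229649}{79} \approx -1.5481 \cdot 10^{5}$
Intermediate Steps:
$k = -152$ ($k = 4 \left(-38\right) = -152$)
$X{\left(D,P \right)} = -152 + D$ ($X{\left(D,P \right)} = D - 152 = -152 + D$)
$-154654 + X{\left(\frac{31 - 131}{-325 + 9},229 \right)} = -154654 - \left(152 - \frac{31 - 131}{-325 + 9}\right) = -154654 - \left(152 + \frac{100}{-316}\right) = -154654 - \frac{11983}{79} = - \frac{12229649}{79}$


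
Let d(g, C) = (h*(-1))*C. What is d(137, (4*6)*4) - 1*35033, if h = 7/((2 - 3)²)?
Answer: -35705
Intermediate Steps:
h = 7 (h = 7/((-1)²) = 7/1 = 7*1 = 7)
d(g, C) = -7*C (d(g, C) = (7*(-1))*C = -7*C)
d(137, (4*6)*4) - 1*35033 = -7*4*6*4 - 1*35033 = -168*4 - 35033 = -7*96 - 35033 = -672 - 35033 = -35705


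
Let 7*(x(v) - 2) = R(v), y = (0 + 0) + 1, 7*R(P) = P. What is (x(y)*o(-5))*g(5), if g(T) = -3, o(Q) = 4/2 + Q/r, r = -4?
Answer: -3861/196 ≈ -19.699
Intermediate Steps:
R(P) = P/7
o(Q) = 2 - Q/4 (o(Q) = 4/2 + Q/(-4) = 4*(1/2) + Q*(-1/4) = 2 - Q/4)
y = 1 (y = 0 + 1 = 1)
x(v) = 2 + v/49 (x(v) = 2 + (v/7)/7 = 2 + v/49)
(x(y)*o(-5))*g(5) = ((2 + (1/49)*1)*(2 - 1/4*(-5)))*(-3) = ((2 + 1/49)*(2 + 5/4))*(-3) = ((99/49)*(13/4))*(-3) = (1287/196)*(-3) = -3861/196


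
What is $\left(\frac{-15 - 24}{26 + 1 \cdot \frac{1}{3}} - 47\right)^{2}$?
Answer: $\frac{14668900}{6241} \approx 2350.4$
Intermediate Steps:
$\left(\frac{-15 - 24}{26 + 1 \cdot \frac{1}{3}} - 47\right)^{2} = \left(- \frac{39}{26 + 1 \cdot \frac{1}{3}} - 47\right)^{2} = \left(- \frac{39}{26 + \frac{1}{3}} - 47\right)^{2} = \left(- \frac{39}{\frac{79}{3}} - 47\right)^{2} = \left(\left(-39\right) \frac{3}{79} - 47\right)^{2} = \left(- \frac{117}{79} - 47\right)^{2} = \left(- \frac{3830}{79}\right)^{2} = \frac{14668900}{6241}$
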